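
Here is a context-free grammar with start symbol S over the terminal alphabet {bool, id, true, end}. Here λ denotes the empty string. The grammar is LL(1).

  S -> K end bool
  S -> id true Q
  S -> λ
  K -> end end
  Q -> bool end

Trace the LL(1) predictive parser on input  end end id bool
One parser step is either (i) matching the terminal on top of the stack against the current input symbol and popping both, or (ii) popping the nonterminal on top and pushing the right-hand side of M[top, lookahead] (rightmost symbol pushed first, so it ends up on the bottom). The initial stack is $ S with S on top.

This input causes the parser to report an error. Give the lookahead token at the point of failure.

     Stack               Input              Action
  1  $ S                 end end id bool $  expand S -> K end bool
  2  $ bool end K        end end id bool $  expand K -> end end
  3  $ bool end end end  end end id bool $  match end
  4  $ bool end end      end id bool $      match end
  5  $ bool end          id bool $          error: top is terminal end but lookahead is id

id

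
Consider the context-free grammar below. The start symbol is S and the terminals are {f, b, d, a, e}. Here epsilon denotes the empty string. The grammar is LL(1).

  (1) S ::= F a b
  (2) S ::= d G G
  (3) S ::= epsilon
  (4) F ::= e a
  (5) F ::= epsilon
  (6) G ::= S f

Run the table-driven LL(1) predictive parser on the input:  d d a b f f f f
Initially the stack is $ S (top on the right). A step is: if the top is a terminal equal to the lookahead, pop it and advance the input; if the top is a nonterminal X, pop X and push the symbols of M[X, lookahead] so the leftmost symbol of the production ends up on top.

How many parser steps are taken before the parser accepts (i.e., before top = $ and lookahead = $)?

18

      Stack            Input              Action
   1  $ S              d d a b f f f f $  expand S ::= d G G
   2  $ G G d          d d a b f f f f $  match d
   3  $ G G            d a b f f f f $    expand G ::= S f
   4  $ G f S          d a b f f f f $    expand S ::= d G G
   5  $ G f G G d      d a b f f f f $    match d
   6  $ G f G G        a b f f f f $      expand G ::= S f
   7  $ G f G f S      a b f f f f $      expand S ::= F a b
   8  $ G f G f b a F  a b f f f f $      expand F ::= epsilon
   9  $ G f G f b a    a b f f f f $      match a
  10  $ G f G f b      b f f f f $        match b
  11  $ G f G f        f f f f $          match f
  12  $ G f G          f f f $            expand G ::= S f
  13  $ G f f S        f f f $            expand S ::= epsilon
  14  $ G f f          f f f $            match f
  15  $ G f            f f $              match f
  16  $ G              f $                expand G ::= S f
  17  $ f S            f $                expand S ::= epsilon
  18  $ f              f $                match f
Accept reached after 18 steps.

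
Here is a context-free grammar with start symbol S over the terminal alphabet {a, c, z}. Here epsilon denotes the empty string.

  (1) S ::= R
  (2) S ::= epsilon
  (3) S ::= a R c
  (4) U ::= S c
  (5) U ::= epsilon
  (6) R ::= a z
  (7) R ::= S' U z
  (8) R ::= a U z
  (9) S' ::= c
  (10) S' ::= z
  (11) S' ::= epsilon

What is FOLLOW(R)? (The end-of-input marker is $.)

{$, c}

FIRST(S'): from S'::=c we get {c}; from S'::=z we get {z}; from S'::=epsilon we get {epsilon}. So FIRST(S') = {epsilon, c, z}.
FIRST(S): from S::=R we get {a, c, z}; from S::=epsilon we get {epsilon}; from S::=a R c we get {a}. So FIRST(S) = {epsilon, a, c, z}.
FIRST(U): from U::=S c we get {a, c, z}; from U::=epsilon we get {epsilon}. So FIRST(U) = {epsilon, a, c, z}.
FIRST(R): from R::=a z we get {a}; from R::=S' U z we get {a, c, z}; from R::=a U z we get {a}. So FIRST(R) = {a, c, z}.
FOLLOW(S) includes $ since S is the start symbol.
FOLLOW(S): in U::=S c, S is followed by c with FIRST {c}. Thus FOLLOW(S) = {$, c}.
FOLLOW(U): in R::=S' U z, U is followed by z with FIRST {z}; in R::=a U z, U is followed by z with FIRST {z}. Thus FOLLOW(U) = {z}.
FOLLOW(R): in S::=R, the suffix after R is empty, so FOLLOW(R) ⊇ FOLLOW(S) = {$, c}; in S::=a R c, R is followed by c with FIRST {c}. Thus FOLLOW(R) = {$, c}.
FOLLOW(S'): in R::=S' U z, S' is followed by U z with FIRST {a, c, z}. Thus FOLLOW(S') = {a, c, z}.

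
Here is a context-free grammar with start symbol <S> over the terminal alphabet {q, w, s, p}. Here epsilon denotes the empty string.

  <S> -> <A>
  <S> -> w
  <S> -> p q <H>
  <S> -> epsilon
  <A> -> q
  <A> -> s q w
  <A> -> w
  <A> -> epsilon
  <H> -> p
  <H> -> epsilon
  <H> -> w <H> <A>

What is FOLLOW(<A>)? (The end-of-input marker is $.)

FIRST(<A>): from <A>->q we get {q}; from <A>->s q w we get {s}; from <A>->w we get {w}; from <A>->epsilon we get {epsilon}. So FIRST(<A>) = {epsilon, q, s, w}.
FIRST(<H>): from <H>->p we get {p}; from <H>->epsilon we get {epsilon}; from <H>->w <H> <A> we get {w}. So FIRST(<H>) = {epsilon, p, w}.
FIRST(<S>): from <S>-><A> we get {epsilon, q, s, w}; from <S>->w we get {w}; from <S>->p q <H> we get {p}; from <S>->epsilon we get {epsilon}. So FIRST(<S>) = {epsilon, p, q, s, w}.
FOLLOW(<S>) includes $ since <S> is the start symbol.
FOLLOW(<S>): <S> appears on no right-hand side. Thus FOLLOW(<S>) = {$}.
FOLLOW(<H>): in <S>->p q <H>, the suffix after <H> is empty, so FOLLOW(<H>) ⊇ FOLLOW(<S>) = {$}; in <H>->w <H> <A>, <H> is followed by <A> with FIRST {epsilon, q, s, w}; in <H>->w <H> <A>, the suffix after <H> is nullable (adds nothing new). Thus FOLLOW(<H>) = {$, q, s, w}.
FOLLOW(<A>): in <S>-><A>, the suffix after <A> is empty, so FOLLOW(<A>) ⊇ FOLLOW(<S>) = {$}; in <H>->w <H> <A>, the suffix after <A> is empty, so FOLLOW(<A>) ⊇ FOLLOW(<H>) = {$, q, s, w}. Thus FOLLOW(<A>) = {$, q, s, w}.

{$, q, s, w}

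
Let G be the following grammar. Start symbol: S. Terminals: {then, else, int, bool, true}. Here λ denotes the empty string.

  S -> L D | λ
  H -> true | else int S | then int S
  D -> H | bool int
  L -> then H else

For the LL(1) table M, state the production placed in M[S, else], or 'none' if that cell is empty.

S -> λ

FIRST(H) = {else, then, true}
FIRST(L) = {then}
FIRST(S) = {λ, then}  (via L D)
FIRST(D) = {bool, else, then, true}  (via H)
FOLLOW(S) includes $ since S is the start symbol.
FOLLOW(S): in H->else int S, the suffix after S is empty, so FOLLOW(S) ⊇ FOLLOW(H) = {$, else}; in H->then int S, the suffix after S is empty, so FOLLOW(S) ⊇ FOLLOW(H) = {$, else}. Thus FOLLOW(S) = {$, else}.
FOLLOW(H): in D->H, the suffix after H is empty, so FOLLOW(H) ⊇ FOLLOW(D) = {$, else}; in L->then H else, H is followed by else with FIRST {else}. Thus FOLLOW(H) = {$, else}.
For S -> L D: FIRST(L D) = {then}, so it goes in M[S, t] for t ∈ {then}.
For S -> λ: FIRST(λ) = {λ}, so it goes in M[S, t] for t ∈ {}; since λ ∈ FIRST, also for every t ∈ FOLLOW(S) = {$, else}.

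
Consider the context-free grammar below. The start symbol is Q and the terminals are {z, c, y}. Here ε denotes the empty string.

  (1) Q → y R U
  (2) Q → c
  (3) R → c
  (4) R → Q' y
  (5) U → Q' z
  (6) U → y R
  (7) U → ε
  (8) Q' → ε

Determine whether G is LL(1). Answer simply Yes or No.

Yes

FIRST(Q) = {c, y}
FIRST(R) = {c, y}
FIRST(U) = {ε, y, z}
FIRST(Q') = {ε}
FOLLOW(Q) = {$}
FOLLOW(R) = {$, y, z}
FOLLOW(U) = {$}
FOLLOW(Q') = {y, z}
Each cell of M receives at most one production.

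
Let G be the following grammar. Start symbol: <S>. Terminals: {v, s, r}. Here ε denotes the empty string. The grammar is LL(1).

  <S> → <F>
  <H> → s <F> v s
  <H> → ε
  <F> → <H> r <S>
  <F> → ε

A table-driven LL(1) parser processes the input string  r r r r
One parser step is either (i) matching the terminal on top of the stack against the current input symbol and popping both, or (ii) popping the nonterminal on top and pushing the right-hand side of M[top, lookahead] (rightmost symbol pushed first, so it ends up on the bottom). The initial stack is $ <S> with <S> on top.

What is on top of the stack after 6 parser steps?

step 1: stack=$ <S>  input=r r r r $  — expand <S> → <F>
step 2: stack=$ <F>  input=r r r r $  — expand <F> → <H> r <S>
step 3: stack=$ <S> r <H>  input=r r r r $  — expand <H> → ε
step 4: stack=$ <S> r  input=r r r r $  — match r
step 5: stack=$ <S>  input=r r r $  — expand <S> → <F>
step 6: stack=$ <F>  input=r r r $  — expand <F> → <H> r <S>
Stack after step 6: $ <S> r <H> (top = <H>).

<H>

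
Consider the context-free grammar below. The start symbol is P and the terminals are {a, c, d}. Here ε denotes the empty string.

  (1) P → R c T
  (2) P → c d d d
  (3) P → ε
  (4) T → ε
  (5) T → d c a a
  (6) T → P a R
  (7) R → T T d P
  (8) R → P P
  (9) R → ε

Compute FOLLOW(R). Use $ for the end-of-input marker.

{$, a, c, d}

FIRST(P) = {ε, a, c, d}  (via R c T)
FIRST(T) = {ε, a, c, d}  (via P a R)
FIRST(R) = {ε, a, c, d}  (via T T d P, P P)
FOLLOW(P) includes $ since P is the start symbol.
FOLLOW(P): in T→P a R, P is followed by a R with FIRST {a}; in R→T T d P, the suffix after P is empty, so FOLLOW(P) ⊇ FOLLOW(R) = {$, a, c, d}; in R→P P (occurrence 1), P is followed by P with FIRST {ε, a, c, d}; in R→P P (occurrence 1), the suffix after P is nullable, so FOLLOW(P) ⊇ FOLLOW(R) = {$, a, c, d}; in R→P P (occurrence 2), the suffix after P is empty, so FOLLOW(P) ⊇ FOLLOW(R) = {$, a, c, d}. Thus FOLLOW(P) = {$, a, c, d}.
FOLLOW(T): in P→R c T, the suffix after T is empty, so FOLLOW(T) ⊇ FOLLOW(P) = {$, a, c, d}; in R→T T d P (occurrence 1), T is followed by T d P with FIRST {a, c, d}; in R→T T d P (occurrence 2), T is followed by d P with FIRST {d}. Thus FOLLOW(T) = {$, a, c, d}.
FOLLOW(R): in P→R c T, R is followed by c T with FIRST {c}; in T→P a R, the suffix after R is empty, so FOLLOW(R) ⊇ FOLLOW(T) = {$, a, c, d}. Thus FOLLOW(R) = {$, a, c, d}.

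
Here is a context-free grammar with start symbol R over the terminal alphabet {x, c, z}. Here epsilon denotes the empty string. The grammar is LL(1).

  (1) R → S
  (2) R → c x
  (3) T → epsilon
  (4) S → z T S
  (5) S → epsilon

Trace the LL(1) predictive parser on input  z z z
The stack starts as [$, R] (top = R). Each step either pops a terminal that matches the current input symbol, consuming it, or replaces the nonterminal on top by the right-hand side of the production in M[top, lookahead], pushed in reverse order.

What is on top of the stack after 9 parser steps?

step 1: stack=$ R  input=z z z $  — expand R → S
step 2: stack=$ S  input=z z z $  — expand S → z T S
step 3: stack=$ S T z  input=z z z $  — match z
step 4: stack=$ S T  input=z z $  — expand T → epsilon
step 5: stack=$ S  input=z z $  — expand S → z T S
step 6: stack=$ S T z  input=z z $  — match z
step 7: stack=$ S T  input=z $  — expand T → epsilon
step 8: stack=$ S  input=z $  — expand S → z T S
step 9: stack=$ S T z  input=z $  — match z
Stack after step 9: $ S T (top = T).

T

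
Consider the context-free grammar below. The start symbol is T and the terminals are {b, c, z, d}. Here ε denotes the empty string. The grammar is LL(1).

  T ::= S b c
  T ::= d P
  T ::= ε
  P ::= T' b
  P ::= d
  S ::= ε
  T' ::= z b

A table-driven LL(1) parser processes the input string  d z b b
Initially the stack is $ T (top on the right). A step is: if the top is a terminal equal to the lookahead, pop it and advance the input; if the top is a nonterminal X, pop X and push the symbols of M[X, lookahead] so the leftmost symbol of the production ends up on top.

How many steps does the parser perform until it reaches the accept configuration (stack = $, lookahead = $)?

7

     Stack    Input      Action
  1  $ T      d z b b $  expand T ::= d P
  2  $ P d    d z b b $  match d
  3  $ P      z b b $    expand P ::= T' b
  4  $ b T'   z b b $    expand T' ::= z b
  5  $ b b z  z b b $    match z
  6  $ b b    b b $      match b
  7  $ b      b $        match b
Accept reached after 7 steps.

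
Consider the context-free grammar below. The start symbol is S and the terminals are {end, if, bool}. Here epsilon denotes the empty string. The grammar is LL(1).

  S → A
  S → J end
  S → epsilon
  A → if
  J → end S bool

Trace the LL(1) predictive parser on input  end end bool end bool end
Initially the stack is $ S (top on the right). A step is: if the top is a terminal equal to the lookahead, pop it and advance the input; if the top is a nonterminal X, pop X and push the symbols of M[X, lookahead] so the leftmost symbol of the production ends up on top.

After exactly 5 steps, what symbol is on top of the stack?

end

step 1: stack=$ S  input=end end bool end bool end $  — expand S → J end
step 2: stack=$ end J  input=end end bool end bool end $  — expand J → end S bool
step 3: stack=$ end bool S end  input=end end bool end bool end $  — match end
step 4: stack=$ end bool S  input=end bool end bool end $  — expand S → J end
step 5: stack=$ end bool end J  input=end bool end bool end $  — expand J → end S bool
Stack after step 5: $ end bool end bool S end (top = end).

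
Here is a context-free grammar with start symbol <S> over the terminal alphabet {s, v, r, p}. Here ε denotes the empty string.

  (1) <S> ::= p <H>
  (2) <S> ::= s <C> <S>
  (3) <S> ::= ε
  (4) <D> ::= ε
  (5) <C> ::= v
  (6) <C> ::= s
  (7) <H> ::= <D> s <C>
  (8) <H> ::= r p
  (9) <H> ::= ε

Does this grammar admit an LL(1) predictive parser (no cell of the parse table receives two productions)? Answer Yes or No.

FIRST(<S>) = {ε, p, s}
FIRST(<D>) = {ε}
FIRST(<C>) = {s, v}
FIRST(<H>) = {ε, r, s}
FOLLOW(<S>) = {$}
FOLLOW(<D>) = {s}
FOLLOW(<C>) = {$, p, s}
FOLLOW(<H>) = {$}
Each cell of M receives at most one production.

Yes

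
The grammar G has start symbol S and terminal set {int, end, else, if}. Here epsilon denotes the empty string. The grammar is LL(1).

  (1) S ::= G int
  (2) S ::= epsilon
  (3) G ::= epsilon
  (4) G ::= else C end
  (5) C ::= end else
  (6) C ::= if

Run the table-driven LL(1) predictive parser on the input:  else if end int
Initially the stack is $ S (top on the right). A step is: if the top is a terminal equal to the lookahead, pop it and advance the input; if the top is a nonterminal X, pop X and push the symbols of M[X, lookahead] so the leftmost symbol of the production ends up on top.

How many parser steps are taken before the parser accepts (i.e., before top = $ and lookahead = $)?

step 1: stack=$ S  input=else if end int $  — expand S ::= G int
step 2: stack=$ int G  input=else if end int $  — expand G ::= else C end
step 3: stack=$ int end C else  input=else if end int $  — match else
step 4: stack=$ int end C  input=if end int $  — expand C ::= if
step 5: stack=$ int end if  input=if end int $  — match if
step 6: stack=$ int end  input=end int $  — match end
step 7: stack=$ int  input=int $  — match int
Accept reached after 7 steps.

7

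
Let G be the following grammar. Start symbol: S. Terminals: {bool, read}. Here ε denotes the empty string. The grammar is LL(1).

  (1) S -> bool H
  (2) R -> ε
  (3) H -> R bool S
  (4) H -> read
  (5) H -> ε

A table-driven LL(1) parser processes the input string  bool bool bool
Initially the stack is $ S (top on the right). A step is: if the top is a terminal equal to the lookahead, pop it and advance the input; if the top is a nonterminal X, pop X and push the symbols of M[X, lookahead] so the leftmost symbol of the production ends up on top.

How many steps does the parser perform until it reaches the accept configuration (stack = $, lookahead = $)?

     Stack       Input             Action
  1  $ S         bool bool bool $  expand S -> bool H
  2  $ H bool    bool bool bool $  match bool
  3  $ H         bool bool $       expand H -> R bool S
  4  $ S bool R  bool bool $       expand R -> ε
  5  $ S bool    bool bool $       match bool
  6  $ S         bool $            expand S -> bool H
  7  $ H bool    bool $            match bool
  8  $ H         $                 expand H -> ε
Accept reached after 8 steps.

8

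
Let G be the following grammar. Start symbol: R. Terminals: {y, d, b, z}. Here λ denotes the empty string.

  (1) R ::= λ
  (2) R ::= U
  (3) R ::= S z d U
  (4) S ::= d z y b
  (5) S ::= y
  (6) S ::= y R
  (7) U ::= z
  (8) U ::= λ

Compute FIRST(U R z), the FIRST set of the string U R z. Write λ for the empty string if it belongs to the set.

FIRST(S): from S::=d z y b we get {d}; from S::=y we get {y}; from S::=y R we get {y}. So FIRST(S) = {d, y}.
FIRST(U): from U::=z we get {z}; from U::=λ we get {λ}. So FIRST(U) = {λ, z}.
FIRST(R): from R::=λ we get {λ}; from R::=U we get {λ, z}; from R::=S z d U we get {d, y}. So FIRST(R) = {λ, d, y, z}.
FIRST(U R z): take FIRST of each symbol in turn, carrying on past any symbol whose FIRST contains λ; result {d, y, z}.

{d, y, z}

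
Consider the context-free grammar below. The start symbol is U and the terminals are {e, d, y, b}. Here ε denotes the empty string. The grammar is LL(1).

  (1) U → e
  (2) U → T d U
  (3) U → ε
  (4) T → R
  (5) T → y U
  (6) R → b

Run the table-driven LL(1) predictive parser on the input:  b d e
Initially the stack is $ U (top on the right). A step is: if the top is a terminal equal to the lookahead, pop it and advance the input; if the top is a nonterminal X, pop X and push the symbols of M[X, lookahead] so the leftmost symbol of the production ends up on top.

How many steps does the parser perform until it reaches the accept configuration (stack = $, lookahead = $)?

     Stack    Input    Action
  1  $ U      b d e $  expand U → T d U
  2  $ U d T  b d e $  expand T → R
  3  $ U d R  b d e $  expand R → b
  4  $ U d b  b d e $  match b
  5  $ U d    d e $    match d
  6  $ U      e $      expand U → e
  7  $ e      e $      match e
Accept reached after 7 steps.

7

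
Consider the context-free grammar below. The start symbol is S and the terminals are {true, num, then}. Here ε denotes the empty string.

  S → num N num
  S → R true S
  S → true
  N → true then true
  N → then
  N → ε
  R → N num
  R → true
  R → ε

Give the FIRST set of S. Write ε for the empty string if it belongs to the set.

FIRST(N) = {ε, then, true}
FIRST(R) = {ε, num, then, true}  (via N num)
FIRST(S) = {num, then, true}  (via R true S)

{num, then, true}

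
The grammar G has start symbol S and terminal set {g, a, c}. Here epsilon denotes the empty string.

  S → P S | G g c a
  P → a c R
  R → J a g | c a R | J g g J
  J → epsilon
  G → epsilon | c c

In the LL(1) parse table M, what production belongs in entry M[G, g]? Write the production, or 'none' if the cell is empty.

G → epsilon

FIRST(P): from P→a c R we get {a}. So FIRST(P) = {a}.
FIRST(J): from J→epsilon we get {epsilon}. So FIRST(J) = {epsilon}.
FIRST(G): from G→epsilon we get {epsilon}; from G→c c we get {c}. So FIRST(G) = {epsilon, c}.
FIRST(S): from S→P S we get {a}; from S→G g c a we get {c, g}. So FIRST(S) = {a, c, g}.
FIRST(R): from R→J a g we get {a}; from R→c a R we get {c}; from R→J g g J we get {g}. So FIRST(R) = {a, c, g}.
FOLLOW(S) includes $ since S is the start symbol.
FOLLOW(G): in S→G g c a, G is followed by g c a with FIRST {g}. Thus FOLLOW(G) = {g}.
For G → epsilon: FIRST(epsilon) = {epsilon}, so it goes in M[G, t] for t ∈ {}; since epsilon ∈ FIRST, also for every t ∈ FOLLOW(G) = {g}.
For G → c c: FIRST(c c) = {c}, so it goes in M[G, t] for t ∈ {c}.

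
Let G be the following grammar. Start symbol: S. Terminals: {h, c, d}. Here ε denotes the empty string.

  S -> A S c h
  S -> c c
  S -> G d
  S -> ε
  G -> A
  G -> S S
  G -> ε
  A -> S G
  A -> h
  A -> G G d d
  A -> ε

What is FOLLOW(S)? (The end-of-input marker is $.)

FIRST(S) = {ε, c, d, h}  (via A S c h, G d)
FIRST(G) = {ε, c, d, h}  (via A, S S)
FIRST(A) = {ε, c, d, h}  (via S G, G G d d)
FOLLOW(S) includes $ since S is the start symbol.
FOLLOW(S): in S->A S c h, S is followed by c h with FIRST {c}; in G->S S (occurrence 1), S is followed by S with FIRST {ε, c, d, h}; in G->S S (occurrence 1), the suffix after S is nullable, so FOLLOW(S) ⊇ FOLLOW(G) = {c, d, h}; in G->S S (occurrence 2), the suffix after S is empty, so FOLLOW(S) ⊇ FOLLOW(G) = {c, d, h}; in A->S G, S is followed by G with FIRST {ε, c, d, h}; in A->S G, the suffix after S is nullable, so FOLLOW(S) ⊇ FOLLOW(A) = {c, d, h}. Thus FOLLOW(S) = {$, c, d, h}.
FOLLOW(G): in S->G d, G is followed by d with FIRST {d}; in A->S G, the suffix after G is empty, so FOLLOW(G) ⊇ FOLLOW(A) = {c, d, h}; in A->G G d d (occurrence 1), G is followed by G d d with FIRST {c, d, h}; in A->G G d d (occurrence 2), G is followed by d d with FIRST {d}. Thus FOLLOW(G) = {c, d, h}.
FOLLOW(A): in S->A S c h, A is followed by S c h with FIRST {c, d, h}; in G->A, the suffix after A is empty, so FOLLOW(A) ⊇ FOLLOW(G) = {c, d, h}. Thus FOLLOW(A) = {c, d, h}.

{$, c, d, h}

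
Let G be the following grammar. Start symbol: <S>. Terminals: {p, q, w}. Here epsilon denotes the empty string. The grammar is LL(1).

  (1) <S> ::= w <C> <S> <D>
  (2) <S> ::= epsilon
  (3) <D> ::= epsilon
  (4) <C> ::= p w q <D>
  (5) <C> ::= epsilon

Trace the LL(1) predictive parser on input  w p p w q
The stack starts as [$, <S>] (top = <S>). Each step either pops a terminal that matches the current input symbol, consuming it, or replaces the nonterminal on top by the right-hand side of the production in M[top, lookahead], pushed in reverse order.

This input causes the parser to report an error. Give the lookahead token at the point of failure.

     Stack                Input        Action
  1  $ <S>                w p p w q $  expand <S> ::= w <C> <S> <D>
  2  $ <D> <S> <C> w      w p p w q $  match w
  3  $ <D> <S> <C>        p p w q $    expand <C> ::= p w q <D>
  4  $ <D> <S> <D> q w p  p p w q $    match p
  5  $ <D> <S> <D> q w    p w q $      error: top is terminal w but lookahead is p

p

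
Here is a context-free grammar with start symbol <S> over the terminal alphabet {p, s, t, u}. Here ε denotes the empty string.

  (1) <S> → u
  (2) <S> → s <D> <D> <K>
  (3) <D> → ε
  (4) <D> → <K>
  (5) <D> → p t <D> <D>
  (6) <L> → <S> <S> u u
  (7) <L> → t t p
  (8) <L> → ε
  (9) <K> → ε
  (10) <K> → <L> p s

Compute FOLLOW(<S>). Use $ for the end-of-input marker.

{$, s, u}

FIRST(<S>): from <S>→u we get {u}; from <S>→s <D> <D> <K> we get {s}. So FIRST(<S>) = {s, u}.
FIRST(<L>): from <L>→<S> <S> u u we get {s, u}; from <L>→t t p we get {t}; from <L>→ε we get {ε}. So FIRST(<L>) = {ε, s, t, u}.
FIRST(<K>): from <K>→ε we get {ε}; from <K>→<L> p s we get {p, s, t, u}. So FIRST(<K>) = {ε, p, s, t, u}.
FIRST(<D>): from <D>→ε we get {ε}; from <D>→<K> we get {ε, p, s, t, u}; from <D>→p t <D> <D> we get {p}. So FIRST(<D>) = {ε, p, s, t, u}.
FOLLOW(<S>) includes $ since <S> is the start symbol.
FOLLOW(<S>): in <L>→<S> <S> u u (occurrence 1), <S> is followed by <S> u u with FIRST {s, u}; in <L>→<S> <S> u u (occurrence 2), <S> is followed by u u with FIRST {u}. Thus FOLLOW(<S>) = {$, s, u}.
FOLLOW(<D>): in <S>→s <D> <D> <K> (occurrence 1), <D> is followed by <D> <K> with FIRST {ε, p, s, t, u}; in <S>→s <D> <D> <K> (occurrence 1), the suffix after <D> is nullable, so FOLLOW(<D>) ⊇ FOLLOW(<S>) = {$, s, u}; in <S>→s <D> <D> <K> (occurrence 2), <D> is followed by <K> with FIRST {ε, p, s, t, u}; in <S>→s <D> <D> <K> (occurrence 2), the suffix after <D> is nullable, so FOLLOW(<D>) ⊇ FOLLOW(<S>) = {$, s, u}; in <D>→p t <D> <D> (occurrence 1), <D> is followed by <D> with FIRST {ε, p, s, t, u}; in <D>→p t <D> <D> (occurrence 1), the suffix after <D> is nullable (adds nothing new); in <D>→p t <D> <D> (occurrence 2), the suffix after <D> is empty (adds nothing new). Thus FOLLOW(<D>) = {$, p, s, t, u}.
FOLLOW(<L>): in <K>→<L> p s, <L> is followed by p s with FIRST {p}. Thus FOLLOW(<L>) = {p}.
FOLLOW(<K>): in <S>→s <D> <D> <K>, the suffix after <K> is empty, so FOLLOW(<K>) ⊇ FOLLOW(<S>) = {$, s, u}; in <D>→<K>, the suffix after <K> is empty, so FOLLOW(<K>) ⊇ FOLLOW(<D>) = {$, p, s, t, u}. Thus FOLLOW(<K>) = {$, p, s, t, u}.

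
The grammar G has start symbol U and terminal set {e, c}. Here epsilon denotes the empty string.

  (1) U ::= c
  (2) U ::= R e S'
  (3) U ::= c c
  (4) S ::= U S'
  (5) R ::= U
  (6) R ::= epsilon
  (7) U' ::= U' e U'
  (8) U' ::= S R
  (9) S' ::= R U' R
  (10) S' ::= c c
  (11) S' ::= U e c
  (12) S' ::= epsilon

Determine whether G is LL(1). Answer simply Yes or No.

No

FIRST(U) = {c, e}
FIRST(S) = {c, e}
FIRST(R) = {epsilon, c, e}
FIRST(U') = {c, e}
FIRST(S') = {epsilon, c, e}
FOLLOW(U) = {$, c, e}
FOLLOW(S) = {$, c, e}
FOLLOW(R) = {$, c, e}
FOLLOW(U') = {$, c, e}
FOLLOW(S') = {$, c, e}
Cell M[R, c] receives both R ::= U and R ::= epsilon — the grammar is not LL(1).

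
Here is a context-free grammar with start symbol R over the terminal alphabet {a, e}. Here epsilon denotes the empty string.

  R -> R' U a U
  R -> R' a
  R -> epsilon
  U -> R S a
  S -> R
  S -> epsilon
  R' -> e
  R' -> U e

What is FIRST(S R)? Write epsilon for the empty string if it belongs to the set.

{epsilon, a, e}

FIRST(R) = {epsilon, a, e}  (via R' U a U, R' a)
FIRST(S) = {epsilon, a, e}  (via R)
FIRST(U) = {a, e}  (via R S a)
FIRST(R') = {a, e}  (via U e)
FIRST(S R): take FIRST of each symbol in turn, carrying on past any symbol whose FIRST contains epsilon; result {epsilon, a, e}.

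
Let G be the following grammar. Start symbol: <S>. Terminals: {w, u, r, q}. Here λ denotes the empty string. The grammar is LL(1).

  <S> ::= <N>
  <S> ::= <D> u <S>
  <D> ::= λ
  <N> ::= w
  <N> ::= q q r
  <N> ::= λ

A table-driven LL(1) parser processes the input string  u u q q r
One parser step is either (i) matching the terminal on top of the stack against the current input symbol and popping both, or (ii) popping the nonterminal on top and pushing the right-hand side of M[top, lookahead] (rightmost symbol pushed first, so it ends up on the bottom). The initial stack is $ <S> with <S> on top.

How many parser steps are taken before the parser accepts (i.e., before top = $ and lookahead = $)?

step 1: stack=$ <S>  input=u u q q r $  — expand <S> ::= <D> u <S>
step 2: stack=$ <S> u <D>  input=u u q q r $  — expand <D> ::= λ
step 3: stack=$ <S> u  input=u u q q r $  — match u
step 4: stack=$ <S>  input=u q q r $  — expand <S> ::= <D> u <S>
step 5: stack=$ <S> u <D>  input=u q q r $  — expand <D> ::= λ
step 6: stack=$ <S> u  input=u q q r $  — match u
step 7: stack=$ <S>  input=q q r $  — expand <S> ::= <N>
step 8: stack=$ <N>  input=q q r $  — expand <N> ::= q q r
step 9: stack=$ r q q  input=q q r $  — match q
step 10: stack=$ r q  input=q r $  — match q
step 11: stack=$ r  input=r $  — match r
Accept reached after 11 steps.

11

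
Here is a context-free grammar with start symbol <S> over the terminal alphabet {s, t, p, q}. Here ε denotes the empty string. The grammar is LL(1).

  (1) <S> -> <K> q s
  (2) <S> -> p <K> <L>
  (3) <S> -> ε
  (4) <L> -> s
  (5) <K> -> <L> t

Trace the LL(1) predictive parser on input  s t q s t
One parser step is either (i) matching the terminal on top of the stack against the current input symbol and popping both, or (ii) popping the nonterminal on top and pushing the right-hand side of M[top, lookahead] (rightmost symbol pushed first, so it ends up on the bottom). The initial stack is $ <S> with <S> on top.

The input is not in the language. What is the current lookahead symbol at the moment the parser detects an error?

step 1: stack=$ <S>  input=s t q s t $  — expand <S> -> <K> q s
step 2: stack=$ s q <K>  input=s t q s t $  — expand <K> -> <L> t
step 3: stack=$ s q t <L>  input=s t q s t $  — expand <L> -> s
step 4: stack=$ s q t s  input=s t q s t $  — match s
step 5: stack=$ s q t  input=t q s t $  — match t
step 6: stack=$ s q  input=q s t $  — match q
step 7: stack=$ s  input=s t $  — match s
step 8: stack=$  input=t $  — error: stack empty but input remains

t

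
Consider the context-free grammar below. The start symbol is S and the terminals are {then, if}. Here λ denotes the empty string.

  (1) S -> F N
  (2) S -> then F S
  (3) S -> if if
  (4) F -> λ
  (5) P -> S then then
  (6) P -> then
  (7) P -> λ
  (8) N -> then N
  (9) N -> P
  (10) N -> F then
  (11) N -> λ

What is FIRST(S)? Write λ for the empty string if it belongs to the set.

{λ, if, then}

FIRST(F) = {λ}
FIRST(S) = {λ, if, then}  (via F N)
FIRST(P) = {λ, if, then}  (via S then then)
FIRST(N) = {λ, if, then}  (via P, F then)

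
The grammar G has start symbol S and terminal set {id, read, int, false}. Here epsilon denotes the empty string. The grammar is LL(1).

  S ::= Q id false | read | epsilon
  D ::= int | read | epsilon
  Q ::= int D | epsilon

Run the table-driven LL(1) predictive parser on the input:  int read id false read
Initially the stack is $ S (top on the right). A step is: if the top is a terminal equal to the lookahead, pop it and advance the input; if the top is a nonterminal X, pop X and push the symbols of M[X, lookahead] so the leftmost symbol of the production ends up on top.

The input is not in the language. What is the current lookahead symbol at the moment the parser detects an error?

read

step 1: stack=$ S  input=int read id false read $  — expand S ::= Q id false
step 2: stack=$ false id Q  input=int read id false read $  — expand Q ::= int D
step 3: stack=$ false id D int  input=int read id false read $  — match int
step 4: stack=$ false id D  input=read id false read $  — expand D ::= read
step 5: stack=$ false id read  input=read id false read $  — match read
step 6: stack=$ false id  input=id false read $  — match id
step 7: stack=$ false  input=false read $  — match false
step 8: stack=$  input=read $  — error: stack empty but input remains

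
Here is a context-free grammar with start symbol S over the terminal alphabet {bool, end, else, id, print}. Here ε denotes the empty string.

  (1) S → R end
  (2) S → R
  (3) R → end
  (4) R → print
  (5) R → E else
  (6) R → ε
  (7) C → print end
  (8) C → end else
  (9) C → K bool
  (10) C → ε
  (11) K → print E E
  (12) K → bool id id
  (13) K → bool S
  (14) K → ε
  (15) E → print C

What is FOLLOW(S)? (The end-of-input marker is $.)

{$, bool}

FIRST(K) = {ε, bool, print}
FIRST(E) = {print}
FIRST(R) = {ε, end, print}  (via E else)
FIRST(C) = {ε, bool, end, print}  (via K bool)
FIRST(S) = {ε, end, print}  (via R end, R)
FOLLOW(S) includes $ since S is the start symbol.
FOLLOW(K): in C→K bool, K is followed by bool with FIRST {bool}. Thus FOLLOW(K) = {bool}.
FOLLOW(S): in K→bool S, the suffix after S is empty, so FOLLOW(S) ⊇ FOLLOW(K) = {bool}. Thus FOLLOW(S) = {$, bool}.
FOLLOW(R): in S→R end, R is followed by end with FIRST {end}; in S→R, the suffix after R is empty, so FOLLOW(R) ⊇ FOLLOW(S) = {$, bool}. Thus FOLLOW(R) = {$, bool, end}.
FOLLOW(E): in R→E else, E is followed by else with FIRST {else}; in K→print E E (occurrence 1), E is followed by E with FIRST {print}; in K→print E E (occurrence 2), the suffix after E is empty, so FOLLOW(E) ⊇ FOLLOW(K) = {bool}. Thus FOLLOW(E) = {bool, else, print}.
FOLLOW(C): in E→print C, the suffix after C is empty, so FOLLOW(C) ⊇ FOLLOW(E) = {bool, else, print}. Thus FOLLOW(C) = {bool, else, print}.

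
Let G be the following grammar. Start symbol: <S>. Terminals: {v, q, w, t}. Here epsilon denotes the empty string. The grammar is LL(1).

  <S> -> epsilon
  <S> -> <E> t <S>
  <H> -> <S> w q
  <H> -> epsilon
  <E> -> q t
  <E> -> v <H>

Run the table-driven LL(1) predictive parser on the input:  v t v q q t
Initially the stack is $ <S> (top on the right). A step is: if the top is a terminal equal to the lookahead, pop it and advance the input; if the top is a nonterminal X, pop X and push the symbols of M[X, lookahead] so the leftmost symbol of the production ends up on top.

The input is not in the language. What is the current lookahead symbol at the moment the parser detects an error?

q

      Stack                  Input          Action
   1  $ <S>                  v t v q q t $  expand <S> -> <E> t <S>
   2  $ <S> t <E>            v t v q q t $  expand <E> -> v <H>
   3  $ <S> t <H> v          v t v q q t $  match v
   4  $ <S> t <H>            t v q q t $    expand <H> -> epsilon
   5  $ <S> t                t v q q t $    match t
   6  $ <S>                  v q q t $      expand <S> -> <E> t <S>
   7  $ <S> t <E>            v q q t $      expand <E> -> v <H>
   8  $ <S> t <H> v          v q q t $      match v
   9  $ <S> t <H>            q q t $        expand <H> -> <S> w q
  10  $ <S> t q w <S>        q q t $        expand <S> -> <E> t <S>
  11  $ <S> t q w <S> t <E>  q q t $        expand <E> -> q t
  12  $ <S> t q w <S> t t q  q q t $        match q
  13  $ <S> t q w <S> t t    q t $          error: top is terminal t but lookahead is q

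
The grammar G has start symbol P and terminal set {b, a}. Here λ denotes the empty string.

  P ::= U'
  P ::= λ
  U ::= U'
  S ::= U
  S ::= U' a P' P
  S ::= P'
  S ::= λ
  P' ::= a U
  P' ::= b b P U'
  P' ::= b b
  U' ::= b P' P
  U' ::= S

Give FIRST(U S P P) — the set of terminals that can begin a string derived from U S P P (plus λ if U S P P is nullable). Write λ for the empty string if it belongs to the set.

{λ, a, b}

FIRST(P'): from P'::=a U we get {a}; from P'::=b b P U' we get {b}; from P'::=b b we get {b}. So FIRST(P') = {a, b}.
FIRST(P): from P::=U' we get {λ, a, b}; from P::=λ we get {λ}. So FIRST(P) = {λ, a, b}.
FIRST(U): from U::=U' we get {λ, a, b}. So FIRST(U) = {λ, a, b}.
FIRST(S): from S::=U we get {λ, a, b}; from S::=U' a P' P we get {a, b}; from S::=P' we get {a, b}; from S::=λ we get {λ}. So FIRST(S) = {λ, a, b}.
FIRST(U'): from U'::=b P' P we get {b}; from U'::=S we get {λ, a, b}. So FIRST(U') = {λ, a, b}.
FIRST(U S P P): take FIRST of each symbol in turn, carrying on past any symbol whose FIRST contains λ; result {λ, a, b}.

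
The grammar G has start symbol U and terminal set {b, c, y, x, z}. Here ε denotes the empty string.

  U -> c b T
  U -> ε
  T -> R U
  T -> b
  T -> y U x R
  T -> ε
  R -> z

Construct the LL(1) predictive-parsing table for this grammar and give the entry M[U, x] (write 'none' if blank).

U -> ε

FIRST(U): from U->c b T we get {c}; from U->ε we get {ε}. So FIRST(U) = {ε, c}.
FIRST(R): from R->z we get {z}. So FIRST(R) = {z}.
FIRST(T): from T->R U we get {z}; from T->b we get {b}; from T->y U x R we get {y}; from T->ε we get {ε}. So FIRST(T) = {ε, b, y, z}.
FOLLOW(U) includes $ since U is the start symbol.
FOLLOW(U): in T->R U, the suffix after U is empty, so FOLLOW(U) ⊇ FOLLOW(T) = {$, x}; in T->y U x R, U is followed by x R with FIRST {x}. Thus FOLLOW(U) = {$, x}.
FOLLOW(T): in U->c b T, the suffix after T is empty, so FOLLOW(T) ⊇ FOLLOW(U) = {$, x}. Thus FOLLOW(T) = {$, x}.
For U -> c b T: FIRST(c b T) = {c}, so it goes in M[U, t] for t ∈ {c}.
For U -> ε: FIRST(ε) = {ε}, so it goes in M[U, t] for t ∈ {}; since ε ∈ FIRST, also for every t ∈ FOLLOW(U) = {$, x}.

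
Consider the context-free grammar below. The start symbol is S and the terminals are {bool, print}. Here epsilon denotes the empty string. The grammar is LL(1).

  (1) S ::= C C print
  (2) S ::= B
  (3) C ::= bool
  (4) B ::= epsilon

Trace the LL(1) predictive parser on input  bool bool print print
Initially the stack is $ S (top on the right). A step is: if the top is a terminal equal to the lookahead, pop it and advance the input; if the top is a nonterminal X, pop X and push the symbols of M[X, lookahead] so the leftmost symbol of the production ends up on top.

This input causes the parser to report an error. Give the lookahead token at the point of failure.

     Stack           Input                    Action
  1  $ S             bool bool print print $  expand S ::= C C print
  2  $ print C C     bool bool print print $  expand C ::= bool
  3  $ print C bool  bool bool print print $  match bool
  4  $ print C       bool print print $       expand C ::= bool
  5  $ print bool    bool print print $       match bool
  6  $ print         print print $            match print
  7  $               print $                  error: stack empty but input remains

print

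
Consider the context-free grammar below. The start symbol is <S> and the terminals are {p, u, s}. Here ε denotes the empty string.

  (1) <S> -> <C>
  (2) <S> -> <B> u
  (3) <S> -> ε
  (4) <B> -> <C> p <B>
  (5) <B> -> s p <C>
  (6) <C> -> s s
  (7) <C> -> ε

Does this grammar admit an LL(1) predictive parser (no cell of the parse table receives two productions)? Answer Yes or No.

FIRST(<S>) = {ε, p, s}
FIRST(<B>) = {p, s}
FIRST(<C>) = {ε, s}
FOLLOW(<S>) = {$}
FOLLOW(<B>) = {u}
FOLLOW(<C>) = {$, p, u}
Cell M[<B>, s] receives both <B> -> <C> p <B> and <B> -> s p <C> — the grammar is not LL(1).

No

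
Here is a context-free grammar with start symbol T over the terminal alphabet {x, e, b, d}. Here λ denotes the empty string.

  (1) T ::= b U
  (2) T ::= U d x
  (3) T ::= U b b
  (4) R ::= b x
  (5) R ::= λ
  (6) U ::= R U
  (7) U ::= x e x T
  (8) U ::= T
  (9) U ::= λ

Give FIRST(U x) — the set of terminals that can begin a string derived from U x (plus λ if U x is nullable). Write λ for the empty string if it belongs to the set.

{b, d, x}

FIRST(R) = {λ, b}
FIRST(T) = {b, d, x}  (via U d x, U b b)
FIRST(U) = {λ, b, d, x}  (via R U, T)
FIRST(U x): take FIRST of each symbol in turn, carrying on past any symbol whose FIRST contains λ; result {b, d, x}.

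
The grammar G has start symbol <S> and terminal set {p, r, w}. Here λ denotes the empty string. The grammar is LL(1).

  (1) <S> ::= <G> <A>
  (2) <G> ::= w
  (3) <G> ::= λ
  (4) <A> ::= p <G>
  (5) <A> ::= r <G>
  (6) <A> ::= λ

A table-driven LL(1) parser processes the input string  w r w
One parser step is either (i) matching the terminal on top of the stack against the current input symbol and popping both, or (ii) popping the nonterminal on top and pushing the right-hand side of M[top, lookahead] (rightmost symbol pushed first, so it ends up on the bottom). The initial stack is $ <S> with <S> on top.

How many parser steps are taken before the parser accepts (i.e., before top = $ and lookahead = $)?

7

     Stack      Input    Action
  1  $ <S>      w r w $  expand <S> ::= <G> <A>
  2  $ <A> <G>  w r w $  expand <G> ::= w
  3  $ <A> w    w r w $  match w
  4  $ <A>      r w $    expand <A> ::= r <G>
  5  $ <G> r    r w $    match r
  6  $ <G>      w $      expand <G> ::= w
  7  $ w        w $      match w
Accept reached after 7 steps.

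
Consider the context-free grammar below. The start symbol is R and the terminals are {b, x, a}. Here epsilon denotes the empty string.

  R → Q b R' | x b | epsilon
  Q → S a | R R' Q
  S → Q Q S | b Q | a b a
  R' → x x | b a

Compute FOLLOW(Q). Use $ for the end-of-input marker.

FIRST(R'): from R'→x x we get {x}; from R'→b a we get {b}. So FIRST(R') = {b, x}.
FIRST(R): from R→Q b R' we get {a, b, x}; from R→x b we get {x}; from R→epsilon we get {epsilon}. So FIRST(R) = {epsilon, a, b, x}.
FIRST(Q): from Q→S a we get {a, b, x}; from Q→R R' Q we get {a, b, x}. So FIRST(Q) = {a, b, x}.
FIRST(S): from S→Q Q S we get {a, b, x}; from S→b Q we get {b}; from S→a b a we get {a}. So FIRST(S) = {a, b, x}.
FOLLOW(R) includes $ since R is the start symbol.
FOLLOW(R): in Q→R R' Q, R is followed by R' Q with FIRST {b, x}. Thus FOLLOW(R) = {$, b, x}.
FOLLOW(S): in Q→S a, S is followed by a with FIRST {a}; in S→Q Q S, the suffix after S is empty (adds nothing new). Thus FOLLOW(S) = {a}.
FOLLOW(Q): in R→Q b R', Q is followed by b R' with FIRST {b}; in Q→R R' Q, the suffix after Q is empty (adds nothing new); in S→Q Q S (occurrence 1), Q is followed by Q S with FIRST {a, b, x}; in S→Q Q S (occurrence 2), Q is followed by S with FIRST {a, b, x}; in S→b Q, the suffix after Q is empty, so FOLLOW(Q) ⊇ FOLLOW(S) = {a}. Thus FOLLOW(Q) = {a, b, x}.
FOLLOW(R'): in R→Q b R', the suffix after R' is empty, so FOLLOW(R') ⊇ FOLLOW(R) = {$, b, x}; in Q→R R' Q, R' is followed by Q with FIRST {a, b, x}. Thus FOLLOW(R') = {$, a, b, x}.

{a, b, x}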